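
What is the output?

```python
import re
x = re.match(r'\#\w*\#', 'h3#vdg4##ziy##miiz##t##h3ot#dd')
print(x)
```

`match` is anchored at position 0; if the pattern doesn't fit there, it returns None.
Here the pattern fails at index 0, so the call returns None.

None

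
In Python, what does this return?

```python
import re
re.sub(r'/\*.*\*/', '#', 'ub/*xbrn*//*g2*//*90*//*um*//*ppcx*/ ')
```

'ub# '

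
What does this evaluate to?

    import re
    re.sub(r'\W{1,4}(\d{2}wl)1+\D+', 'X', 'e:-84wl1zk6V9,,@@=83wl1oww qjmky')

Pattern: 1 to 4 of a non-word character; then exactly 2 of a digit, then the literal 'wl' (captured); then one or more of a literal '1'; then one or more of a non-digit.
Matches: at [1:10] → ':-84wl1zk'; at [14:32] → ',@@=83wl1oww qjmky'.
Each match is replaced by 'X'.

'eX6V9,X'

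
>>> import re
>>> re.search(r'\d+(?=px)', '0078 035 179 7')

The positive lookaround only admits positions where the adjacent text matches; those characters stay outside the span.
Here nothing in the string fits, so the call returns None.

None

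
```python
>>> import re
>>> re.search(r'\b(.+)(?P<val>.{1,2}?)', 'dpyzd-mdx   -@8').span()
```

The pattern matches a word boundary (`\b`, zero-width); then one or more of any character (captured); then 1 to 2 of any character (lazy) (captured as 'val').
The match spans [0:15] → 'dpyzd-mdx   -@8'.

(0, 15)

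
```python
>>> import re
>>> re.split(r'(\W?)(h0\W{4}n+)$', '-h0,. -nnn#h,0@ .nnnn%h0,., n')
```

This matches optionally a non-word character (captured); then the literal 'h0', then exactly 4 of a non-word character, then one or more of the literal 'n' (captured); then anchored at the end.
Matches to split on: at [21:29] → '%h0,., n'.
With a capturing group present, the delimiter's captured portion is kept in the result list.

['-h0,. -nnn#h,0@ .nnnn', '%', 'h0,., n', '']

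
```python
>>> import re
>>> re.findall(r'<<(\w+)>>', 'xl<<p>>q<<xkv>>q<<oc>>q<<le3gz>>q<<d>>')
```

With a single group, `findall` returns only what that group captured — 5 items.

['p', 'xkv', 'oc', 'le3gz', 'd']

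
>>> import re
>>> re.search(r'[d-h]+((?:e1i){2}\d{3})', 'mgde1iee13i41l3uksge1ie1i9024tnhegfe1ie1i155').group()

Pattern: one or more of a character in [d-h]; then the literal 'e1i' repeated 2 times, then exactly 3 of a digit (captured).
Unlike `match`, `search` isn't anchored — it looks for the pattern anywhere in the string.
The match spans [18:28] → 'ge1ie1i902'.
Captured: group 1 = 'e1ie1i902'.

'ge1ie1i902'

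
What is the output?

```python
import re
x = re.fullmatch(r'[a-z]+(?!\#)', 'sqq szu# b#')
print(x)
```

None

The negative lookahead/lookbehind blocks any match where the forbidden context is present.
`re.fullmatch` requires the pattern to consume the entire string.
Here the pattern can't cover the whole string, so the call returns None.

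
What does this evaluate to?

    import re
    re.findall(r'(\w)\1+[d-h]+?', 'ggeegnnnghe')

The backreference `\1` re-matches whatever the first group consumed, character for character.
Matches: at [0:3] match 'gge', group 1 = 'g'; at [5:9] match 'nnng', group 1 = 'n'.
`findall` collects group 1 from each match (2 total).

['g', 'n']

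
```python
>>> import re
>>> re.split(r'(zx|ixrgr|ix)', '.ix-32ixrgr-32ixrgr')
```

Alternation tries branches left to right and keeps the first one that lets the overall match succeed at that position.
Matches to split on: at [1:3] → 'ix'; at [6:11] → 'ixrgr'; at [14:19] → 'ixrgr'.
The group in the pattern means `split` returns the separators' captures alongside the pieces.

['.', 'ix', '-32', 'ixrgr', '-32', 'ixrgr', '']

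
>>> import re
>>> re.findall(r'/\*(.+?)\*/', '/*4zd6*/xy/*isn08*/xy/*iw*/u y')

['4zd6', 'isn08', 'iw']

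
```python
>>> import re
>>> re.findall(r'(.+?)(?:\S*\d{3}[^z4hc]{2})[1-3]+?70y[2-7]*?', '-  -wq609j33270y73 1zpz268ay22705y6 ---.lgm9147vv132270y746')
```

['-  ', '73 1zpz268ay22705y6 ']

Lazy quantifiers expand one character at a time until the remainder of the pattern can match.
With a single group, `findall` returns only what that group captured — 2 items.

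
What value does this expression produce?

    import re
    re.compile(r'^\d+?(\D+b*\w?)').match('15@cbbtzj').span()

(0, 9)

`re.match` won't scan ahead — the pattern has to work from the very first character.
The match spans [0:9] → '15@cbbtzj'.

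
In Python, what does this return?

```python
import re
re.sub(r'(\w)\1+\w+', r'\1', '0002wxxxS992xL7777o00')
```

'0'

The backreference `\1` re-matches whatever the first group consumed, character for character.
Matches: at [0:21] → '0002wxxxS992xL7777o00'.
Each match is replaced using the text its own group 1 captured.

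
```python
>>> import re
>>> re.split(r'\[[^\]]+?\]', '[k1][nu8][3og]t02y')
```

['', '', '', 't02y']

Matches to split on: at [0:4] → '[k1]'; at [4:9] → '[nu8]'; at [9:14] → '[3og]'.
`split` removes every match and returns the 4 fragments in between.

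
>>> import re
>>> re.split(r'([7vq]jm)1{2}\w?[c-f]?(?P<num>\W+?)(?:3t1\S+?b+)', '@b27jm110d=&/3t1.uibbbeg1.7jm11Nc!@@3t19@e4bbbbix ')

The `?` after the quantifier makes it lazy — it takes as little as possible before letting the rest of the pattern try.
Because the pattern has a capturing group, `split` also inserts each captured text between the pieces.

['@b2', '7jm', '=&/', 'eg1.', '7jm', '!@@', 'ix ']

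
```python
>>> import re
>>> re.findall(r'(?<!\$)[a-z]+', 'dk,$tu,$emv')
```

['dk', 'u', 'mv']

The negative lookaround is zero-width — it rules out positions where the adjacent text would match, without consuming anything.
With no groups in the pattern, `findall` gives back each whole match — 3 here.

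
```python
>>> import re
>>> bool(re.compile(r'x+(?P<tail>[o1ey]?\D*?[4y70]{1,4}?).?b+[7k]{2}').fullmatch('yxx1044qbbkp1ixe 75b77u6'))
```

False

The pattern matches one or more of a literal 'x'; then optionally one of [o1ey], then zero or more of a non-digit (lazy), then 1 to 4 of one of [4y70] (lazy) (captured as 'tail'); then optionally any character, then one or more of the literal 'b', then exactly 2 of one of [7k].
`fullmatch` succeeds only if the pattern covers the string from start to end.
Here there's no way to consume every character, so the call returns None, and `bool(None)` is False.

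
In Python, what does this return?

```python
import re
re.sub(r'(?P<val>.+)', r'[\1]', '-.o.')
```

'[-.o.]'

This matches one or more of any character (captured as 'val').
`\1` in the replacement pulls in group 1's text for each match.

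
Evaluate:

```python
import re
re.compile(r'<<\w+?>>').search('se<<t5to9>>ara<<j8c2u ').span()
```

The match spans [2:11] → '<<t5to9>>'.

(2, 11)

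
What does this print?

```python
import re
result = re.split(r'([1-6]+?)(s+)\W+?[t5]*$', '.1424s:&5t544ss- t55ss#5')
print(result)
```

Pattern: one or more of a character in [1-6] (lazy) (captured); then one or more of a literal 's' (captured); then one or more of a non-word character (lazy); then zero or more of one of [t5]; then anchored at the end.
Matches to split on: at [18:24] → '55ss#5'.
`re.split` interleaves the captured-group text with the surrounding fragments.

['.1424s:&5t544ss- t', '55', 'ss', '']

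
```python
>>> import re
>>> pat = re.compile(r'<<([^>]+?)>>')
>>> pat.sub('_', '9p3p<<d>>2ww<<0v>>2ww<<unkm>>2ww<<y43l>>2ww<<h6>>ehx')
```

'9p3p_2ww_2ww_2ww_2ww_ehx'

Every occurrence is swapped for '_'.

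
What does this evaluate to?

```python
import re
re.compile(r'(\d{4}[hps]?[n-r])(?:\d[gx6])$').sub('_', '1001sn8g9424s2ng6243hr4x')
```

'1001sn8g9424s2ng_'

Pattern: exactly 4 of a digit, then optionally one of [hps], then a character in [n-r] (captured); then a digit, then one of [gx6] (non-capturing group); then anchored at the end.
Each match is replaced by '_'.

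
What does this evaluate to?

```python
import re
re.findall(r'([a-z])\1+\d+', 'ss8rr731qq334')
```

['s', 'r', 'q']

`\1` has to match the exact text group 1 already captured.
`findall` collects group 1 from each match (3 total).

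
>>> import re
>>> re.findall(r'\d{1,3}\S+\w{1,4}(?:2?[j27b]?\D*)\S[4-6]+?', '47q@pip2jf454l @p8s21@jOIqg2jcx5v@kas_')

This matches 1 to 3 of a digit, then one or more of a non-whitespace character, then 1 to 4 of a word character; then optionally a literal '2', then optionally one of [j27b], then zero or more of a non-digit (non-capturing group); then a non-whitespace character, then one or more of a character in [4-6] (lazy).
No capturing groups, so `findall` returns the 2 full match strings.

['47q@pip2jf454', '8s21@jOIqg2jcx5']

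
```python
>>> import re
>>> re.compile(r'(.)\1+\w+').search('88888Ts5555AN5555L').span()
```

`\1` is not a pattern — it's the concrete string captured by group 1, re-applied verbatim.
`re.search` tries every starting position until one works.
The match spans [0:18] → '88888Ts5555AN5555L'.
Captured: group 1 = '8'.

(0, 18)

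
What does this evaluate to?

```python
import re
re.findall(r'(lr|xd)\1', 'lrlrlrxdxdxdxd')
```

['lr', 'xd', 'xd']

After group 1 captures some text, `\1` only succeeds where that same text appears again.
One capturing group, so `findall` returns just the captured substring from each match — 3 in all.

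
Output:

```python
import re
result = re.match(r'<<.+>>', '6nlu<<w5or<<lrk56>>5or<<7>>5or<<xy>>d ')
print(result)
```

With `match`, the pattern is implicitly anchored at the beginning.
Here the string doesn't start with a match, so the call returns None.

None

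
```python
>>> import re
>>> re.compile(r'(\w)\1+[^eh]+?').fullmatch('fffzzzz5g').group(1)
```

'f'

A backreference is literal: `\1` must see the identical characters the first group matched.
For `fullmatch`, every character of the input must be accounted for by the pattern.
The match spans [0:9] → 'fffzzzz5g'.
Captured: group 1 = 'f'.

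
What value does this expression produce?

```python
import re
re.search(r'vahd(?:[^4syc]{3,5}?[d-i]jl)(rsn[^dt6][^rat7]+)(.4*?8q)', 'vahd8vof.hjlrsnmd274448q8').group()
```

'vahd8vof.hjlrsnmd274448q'

Pattern: the literal 'va', then the literal 'hd'; then 3 to 5 of any character except [4syc] (lazy), then a character in [d-i], then the literal 'jl' (non-capturing group); then the literal 'rsn', then any character except [dt6], then one or more of any character except [rat7] (captured); then any character, then zero or more of the literal '4' (lazy), then the literal '8q' (captured).
`re.search` tries every starting position until one works.
The match spans [0:24] → 'vahd8vof.hjlrsnmd274448q'.
Captured: group 1 = 'rsnmd2', group 2 = '74448q'.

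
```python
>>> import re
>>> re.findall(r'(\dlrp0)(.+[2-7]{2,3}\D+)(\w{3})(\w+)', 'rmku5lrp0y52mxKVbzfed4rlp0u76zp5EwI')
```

This matches a digit, then the literal 'lr', then the literal 'p0' (captured); then one or more of any character, then 2 to 3 of a character in [2-7], then one or more of a non-digit (captured); then exactly 3 of a word character (captured); then one or more of a word character (captured).
Scanning left to right: at [4:35] match '5lrp0y52mxKVbzfed4rlp0u76zp5EwI', groups = ('5lrp0', 'y52mxKVbzfed4rlp0u76zp', '5Ew', 'I').
Multiple groups make `findall` return tuples — one 4-tuple for the one match.

[('5lrp0', 'y52mxKVbzfed4rlp0u76zp', '5Ew', 'I')]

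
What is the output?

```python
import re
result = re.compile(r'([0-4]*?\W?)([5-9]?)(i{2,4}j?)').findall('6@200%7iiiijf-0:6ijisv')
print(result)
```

The pattern matches zero or more of a character in [0-4] (lazy), then optionally a non-word character (captured); then optionally a character in [5-9] (captured); then 2 to 4 of the literal 'i', then optionally the literal 'j' (captured).
Walking the string: at [2:12] match '200%7iiiij', groups = ('200%', '7', 'iiiij').
With 3 capturing groups, `findall` returns a 3-tuple per match.

[('200%', '7', 'iiiij')]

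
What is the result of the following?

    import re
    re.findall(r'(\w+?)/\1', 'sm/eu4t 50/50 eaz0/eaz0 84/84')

['50', 'eaz0', '84']

`\1` is not a pattern — it's the concrete string captured by group 1, re-applied verbatim.
Walking the string: at [8:13] match '50/50', group 1 = '50'; at [14:23] match 'eaz0/eaz0', group 1 = 'eaz0'; at [24:29] match '84/84', group 1 = '84'.
With a single group, `findall` returns only what that group captured — 3 items.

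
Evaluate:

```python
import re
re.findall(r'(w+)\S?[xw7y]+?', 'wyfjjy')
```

['w']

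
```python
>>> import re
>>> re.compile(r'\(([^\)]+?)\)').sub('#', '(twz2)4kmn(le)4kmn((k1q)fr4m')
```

Each match is replaced by '#'.

'#4kmn#4kmn#fr4m'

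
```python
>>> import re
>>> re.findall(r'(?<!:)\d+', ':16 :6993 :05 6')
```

`(?!…)`/`(?<!…)` only lets a position through if the neighbouring text does NOT match; no characters are consumed.
`findall` yields the raw match text (4 of them) because the pattern has no groups.

['6', '993', '5', '6']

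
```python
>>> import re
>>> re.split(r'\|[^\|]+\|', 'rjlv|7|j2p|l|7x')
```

['rjlv', 'j2p', '7x']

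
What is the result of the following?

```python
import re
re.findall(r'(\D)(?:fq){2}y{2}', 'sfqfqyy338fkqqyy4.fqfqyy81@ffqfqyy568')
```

The pattern matches a non-digit (captured); then the literal 'fq' repeated 2 times, then exactly 2 of the literal 'y'.
Walking the string: at [0:7] match 'sfqfqyy', group 1 = 's'; at [17:24] match '.fqfqyy', group 1 = '.'; at [27:34] match 'ffqfqyy', group 1 = 'f'.
Because there's exactly one group, `findall` drops the full match and keeps group 1 from each hit.

['s', '.', 'f']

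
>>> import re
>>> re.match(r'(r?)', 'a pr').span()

(0, 0)

Pattern: optionally a literal 'r' (captured).
With `match`, the pattern is implicitly anchored at the beginning.
The match spans [0:0] → ''.
Captured: group 1 = ''.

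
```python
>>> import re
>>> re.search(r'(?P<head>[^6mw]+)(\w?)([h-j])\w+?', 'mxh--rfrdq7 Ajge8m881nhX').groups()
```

Pattern: one or more of any character except [6mw] (captured as 'head'); then optionally a word character (captured); then a character in [h-j] (captured); then one or more of a word character (lazy).
`re.search` scans for the first position where the pattern succeeds.
The match spans [1:15] → 'xh--rfrdq7 Ajg'.
Captured: group 1 = 'xh--rfrdq7 A', group 2 = '', group 3 = 'j'.

('xh--rfrdq7 A', '', 'j')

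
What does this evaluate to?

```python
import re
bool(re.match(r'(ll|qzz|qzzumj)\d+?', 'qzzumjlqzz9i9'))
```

`match` is anchored at position 0; if the pattern doesn't fit there, it returns None.
Here the pattern fails at index 0, so the call returns None, and `bool(None)` is False.

False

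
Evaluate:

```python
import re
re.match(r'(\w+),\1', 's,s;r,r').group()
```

With `match`, the pattern is implicitly anchored at the beginning.
The match spans [0:3] → 's,s'.

's,s'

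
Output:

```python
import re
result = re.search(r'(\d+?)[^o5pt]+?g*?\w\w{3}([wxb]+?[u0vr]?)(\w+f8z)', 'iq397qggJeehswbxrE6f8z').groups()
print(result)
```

The pattern matches one or more of a digit (lazy) (captured); then one or more of any character except [o5pt] (lazy); then zero or more of a literal 'g' (lazy), then a word character, then exactly 3 of a word character; then one or more of one of [wxb] (lazy), then optionally one of [u0vr] (captured); then one or more of a word character, then the literal 'f8z' (captured).
The `?` after the quantifier makes it lazy — it takes as little as possible before letting the rest of the pattern try.
`re.search` scans for the first position where the pattern succeeds.
The match spans [2:22] → '397qggJeehswbxrE6f8z'.
Captured: group 1 = '3', group 2 = 'w', group 3 = 'bxrE6f8z'.

('3', 'w', 'bxrE6f8z')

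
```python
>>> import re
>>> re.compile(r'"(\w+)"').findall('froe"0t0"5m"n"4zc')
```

['0t0', 'n']

Walking the string: at [4:9] match '"0t0"', group 1 = '0t0'; at [11:14] match '"n"', group 1 = 'n'.
Because there's exactly one group, `findall` drops the full match and keeps group 1 from each hit.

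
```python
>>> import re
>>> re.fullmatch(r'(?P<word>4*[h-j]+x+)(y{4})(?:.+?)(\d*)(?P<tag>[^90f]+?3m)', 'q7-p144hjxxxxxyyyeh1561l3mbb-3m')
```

None

`fullmatch` succeeds only if the pattern covers the string from start to end.
Here the string isn't matched end-to-end, so the call returns None.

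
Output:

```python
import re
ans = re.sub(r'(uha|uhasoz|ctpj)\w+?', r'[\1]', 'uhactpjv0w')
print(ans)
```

[uha]tpjv0w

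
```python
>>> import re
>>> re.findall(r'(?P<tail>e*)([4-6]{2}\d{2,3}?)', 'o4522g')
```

[('', '4522')]

The pattern matches zero or more of a literal 'e' (captured as 'tail'); then exactly 2 of a character in [4-6], then 2 to 3 of a digit (lazy) (captured).
Matches: at [1:5] match '4522', groups = ('', '4522').
`findall` packs the 2 group values into a tuple for every match.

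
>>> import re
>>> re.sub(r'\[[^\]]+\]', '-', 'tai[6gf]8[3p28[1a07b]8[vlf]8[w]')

Matches: at [3:8] → '[6gf]'; at [9:21] → '[3p28[1a07b]'; at [22:27] → '[vlf]'; at [28:31] → '[w]'.
Each match is replaced by '-'.

'tai-8-8-8-'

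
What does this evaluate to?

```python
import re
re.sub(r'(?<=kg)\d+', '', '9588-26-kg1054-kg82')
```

Lookahead/lookbehind check context without consuming it, so the matched span excludes the asserted characters.
Matches: at [10:14] → '1054'; at [17:19] → '82'.
Each match is replaced by ''.

'9588-26-kg-kg'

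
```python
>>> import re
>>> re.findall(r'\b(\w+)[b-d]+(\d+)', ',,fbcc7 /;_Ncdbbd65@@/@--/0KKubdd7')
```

This matches a word boundary (`\b`, zero-width); then one or more of a word character (captured); then one or more of a character in [b-d]; then one or more of a digit (captured).
Scanning left to right: at [2:7] match 'fbcc7', groups = ('fbc', '7'); at [10:19] match '_Ncdbbd65', groups = ('_Ncdbb', '65'); at [26:34] match '0KKubdd7', groups = ('0KKubd', '7').
Multiple groups make `findall` return tuples — one 2-tuple for each match.

[('fbc', '7'), ('_Ncdbb', '65'), ('0KKubd', '7')]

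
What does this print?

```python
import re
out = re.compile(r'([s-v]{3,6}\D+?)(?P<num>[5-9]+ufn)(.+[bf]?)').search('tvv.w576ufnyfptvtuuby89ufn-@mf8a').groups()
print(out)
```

('tvv.w', '576ufn', 'yfptvtuuby89ufn-@mf8a')

The match spans [0:32] → 'tvv.w576ufnyfptvtuuby89ufn-@mf8a'.
Captured: group 1 = 'tvv.w', group 2 = '576ufn', group 3 = 'yfptvtuuby89ufn-@mf8a'.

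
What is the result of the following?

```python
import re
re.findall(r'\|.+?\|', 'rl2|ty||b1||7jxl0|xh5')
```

Scanning left to right: at [3:7] → '|ty|'; at [7:11] → '|b1|'; at [11:18] → '|7jxl0|'.
With no groups in the pattern, `findall` gives back each whole match — 3 here.

['|ty|', '|b1|', '|7jxl0|']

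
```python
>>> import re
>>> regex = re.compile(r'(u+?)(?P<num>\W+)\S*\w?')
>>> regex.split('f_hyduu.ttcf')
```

['f_hyd', 'uu', '.', '']

This matches one or more of a literal 'u' (lazy) (captured); then one or more of a non-word character (captured as 'num'); then zero or more of a non-whitespace character, then optionally a word character.
Matches to split on: at [5:12] → 'uu.ttcf'.
Because the pattern has a capturing group, `split` also inserts each captured text between the pieces.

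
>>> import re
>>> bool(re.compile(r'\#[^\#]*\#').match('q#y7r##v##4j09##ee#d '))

False

`match` is anchored at position 0; if the pattern doesn't fit there, it returns None.
Here position 0 doesn't satisfy it, so the call returns None, and `bool(None)` is False.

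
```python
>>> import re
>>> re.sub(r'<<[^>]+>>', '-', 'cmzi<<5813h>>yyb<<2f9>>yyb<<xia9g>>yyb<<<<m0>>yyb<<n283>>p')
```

Each match is replaced by '-'.

'cmzi-yyb-yyb-yyb-yyb-p'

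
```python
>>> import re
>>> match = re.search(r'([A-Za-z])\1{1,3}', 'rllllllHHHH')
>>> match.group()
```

'llll'

A backreference is literal: `\1` must see the identical characters the first group matched.
The match spans [1:5] → 'llll'.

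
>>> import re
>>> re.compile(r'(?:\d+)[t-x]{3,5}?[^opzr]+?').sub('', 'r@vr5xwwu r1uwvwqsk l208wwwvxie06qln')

The pattern matches one or more of a digit (non-capturing group); then 3 to 5 of a character in [t-x] (lazy), then one or more of any character except [opzr] (lazy).
With the lazy modifier that quantifier settles for the fewest repetitions that let the rest of the pattern succeed (the atoms after it are unaffected and can still be greedy).
Matches: at [4:9] → '5xwwu'; at [11:16] → '1uwvw'; at [21:28] → '208wwwv'.
`sub` substitutes '' at each match site.

'r@vr rqsk lxie06qln'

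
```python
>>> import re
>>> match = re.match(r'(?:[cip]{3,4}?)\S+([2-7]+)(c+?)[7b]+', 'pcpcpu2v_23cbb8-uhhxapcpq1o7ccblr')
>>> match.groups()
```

('7', 'cc')

The pattern matches 3 to 4 of one of [cip] (lazy) (non-capturing group); then one or more of a non-whitespace character; then one or more of a character in [2-7] (captured); then one or more of a literal 'c' (lazy) (captured); then one or more of one of [7b].
`re.match` only tries the pattern at the start of the string.
The match spans [0:31] → 'pcpcpu2v_23cbb8-uhhxapcpq1o7ccb'.
Captured: group 1 = '7', group 2 = 'cc'.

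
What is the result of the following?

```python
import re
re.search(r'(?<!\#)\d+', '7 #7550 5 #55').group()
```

The negative lookahead/lookbehind blocks any match where the forbidden context is present.
Unlike `match`, `search` isn't anchored — it looks for the pattern anywhere in the string.
The match spans [0:1] → '7'.

'7'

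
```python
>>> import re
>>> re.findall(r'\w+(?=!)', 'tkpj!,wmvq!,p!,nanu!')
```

['tkpj', 'wmvq', 'p', 'nanu']

Because the assertion is zero-width, the text it checks is not consumed and won't appear in the result.
Matches: at [0:4] → 'tkpj'; at [6:10] → 'wmvq'; at [12:13] → 'p'; at [15:19] → 'nanu'.
No capturing groups, so `findall` returns the 4 full match strings.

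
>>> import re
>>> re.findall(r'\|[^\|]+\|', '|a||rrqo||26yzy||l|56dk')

Walking the string: at [0:3] → '|a|'; at [3:9] → '|rrqo|'; at [9:16] → '|26yzy|'; at [16:19] → '|l|'.
With no groups in the pattern, `findall` gives back each whole match — 4 here.

['|a|', '|rrqo|', '|26yzy|', '|l|']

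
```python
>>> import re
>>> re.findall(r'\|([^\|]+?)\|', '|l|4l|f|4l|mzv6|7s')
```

['l', 'f', 'mzv6']

Scanning left to right: at [0:3] match '|l|', group 1 = 'l'; at [5:8] match '|f|', group 1 = 'f'; at [10:16] match '|mzv6|', group 1 = 'mzv6'.
`findall` collects group 1 from each match (3 total).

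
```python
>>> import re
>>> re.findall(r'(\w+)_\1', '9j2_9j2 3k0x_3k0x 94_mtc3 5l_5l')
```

['9j2', '3k0x', '5l']

`\1` has to match the exact text group 1 already captured.
Because there's exactly one group, `findall` drops the full match and keeps group 1 from each hit.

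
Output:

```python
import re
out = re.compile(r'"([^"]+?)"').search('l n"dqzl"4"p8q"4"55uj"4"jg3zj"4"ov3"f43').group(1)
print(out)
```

dqzl

`re.search` scans for the first position where the pattern succeeds.
The match spans [3:9] → '"dqzl"'.
Captured: group 1 = 'dqzl'.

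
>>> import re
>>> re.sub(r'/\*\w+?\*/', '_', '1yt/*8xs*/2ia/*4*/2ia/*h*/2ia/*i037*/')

'1yt_2ia_2ia_2ia_'

Matches: at [3:10] → '/*8xs*/'; at [13:18] → '/*4*/'; at [21:26] → '/*h*/'; at [29:37] → '/*i037*/'.
`sub` substitutes '_' at each match site.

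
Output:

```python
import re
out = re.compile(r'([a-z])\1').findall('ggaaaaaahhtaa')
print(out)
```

`\1` has to match the exact text group 1 already captured.
Because there's exactly one group, `findall` drops the full match and keeps group 1 from each hit.

['g', 'a', 'a', 'a', 'h', 'a']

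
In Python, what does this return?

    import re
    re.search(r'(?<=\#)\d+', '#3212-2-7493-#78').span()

(1, 5)

The `(?=…)`/`(?<=…)` assertion just peeks at neighbouring text; it doesn't advance the match position.
Unlike `match`, `search` isn't anchored — it looks for the pattern anywhere in the string.
The match spans [1:5] → '3212'.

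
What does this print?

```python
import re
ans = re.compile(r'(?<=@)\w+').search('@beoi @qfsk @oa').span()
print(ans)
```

(1, 5)

Because the assertion is zero-width, the text it checks is not consumed and won't appear in the result.
The match spans [1:5] → 'beoi'.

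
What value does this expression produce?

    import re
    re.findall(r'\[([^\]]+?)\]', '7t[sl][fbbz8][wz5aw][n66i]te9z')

Because there's exactly one group, `findall` drops the full match and keeps group 1 from each hit.

['sl', 'fbbz8', 'wz5aw', 'n66i']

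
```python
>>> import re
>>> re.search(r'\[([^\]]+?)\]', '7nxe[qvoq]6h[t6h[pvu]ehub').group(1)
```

'qvoq'

The match spans [4:10] → '[qvoq]'.
Captured: group 1 = 'qvoq'.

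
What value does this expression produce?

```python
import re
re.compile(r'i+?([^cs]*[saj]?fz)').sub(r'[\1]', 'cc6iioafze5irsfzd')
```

Pattern: one or more of a literal 'i' (lazy); then zero or more of any character except [cs], then optionally one of [saj], then the literal 'fz' (captured).
Each match is replaced using the text its own group 1 captured.

'cc6[ioafze5irsfz]d'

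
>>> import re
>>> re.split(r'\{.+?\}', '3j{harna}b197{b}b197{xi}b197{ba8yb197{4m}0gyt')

Matches to split on: at [2:9] → '{harna}'; at [13:16] → '{b}'; at [20:24] → '{xi}'; at [28:41] → '{ba8yb197{4m}'.
Splitting on the pattern gives 5 pieces.

['3j', 'b197', 'b197', 'b197', '0gyt']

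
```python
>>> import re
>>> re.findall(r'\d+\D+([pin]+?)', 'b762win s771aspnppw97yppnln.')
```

['n', 'p', 'n']

Pattern: one or more of a digit, then one or more of a non-digit; then one or more of one of [pin] (lazy) (captured).
Walking the string: at [1:7] match '762win', group 1 = 'n'; at [9:18] match '771aspnpp', group 1 = 'p'; at [19:27] match '97yppnln', group 1 = 'n'.
One capturing group, so `findall` returns just the captured substring from each match — 3 in all.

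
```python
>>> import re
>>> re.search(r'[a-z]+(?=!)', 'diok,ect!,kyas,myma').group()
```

'ect'

The lookaround is zero-width — it requires the adjacent text to match without consuming it, so the asserted text isn't part of the match.
Unlike `match`, `search` isn't anchored — it looks for the pattern anywhere in the string.
The match spans [5:8] → 'ect'.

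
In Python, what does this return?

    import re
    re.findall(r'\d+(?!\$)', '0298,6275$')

The negative lookahead/lookbehind blocks any match where the forbidden context is present.
Matches: at [0:4] → '0298'; at [5:8] → '627'.
No capturing groups, so `findall` returns the 2 full match strings.

['0298', '627']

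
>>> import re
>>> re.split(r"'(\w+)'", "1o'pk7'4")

Matches to split on: at [2:7] → "'pk7'".
The group in the pattern means `split` returns the separators' captures alongside the pieces.

['1o', 'pk7', '4']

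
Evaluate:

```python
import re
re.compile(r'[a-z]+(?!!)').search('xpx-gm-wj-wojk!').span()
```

Because the assertion is negative and zero-width, positions next to the forbidden text are skipped.
The match spans [0:3] → 'xpx'.

(0, 3)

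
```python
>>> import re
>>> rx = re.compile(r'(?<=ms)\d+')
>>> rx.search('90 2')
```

None

Because the assertion is zero-width, the text it checks is not consumed and won't appear in the result.
`re.search` tries every starting position until one works.
Here the pattern never matches, so the call returns None.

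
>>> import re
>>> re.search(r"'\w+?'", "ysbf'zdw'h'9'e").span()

Unlike `match`, `search` isn't anchored — it looks for the pattern anywhere in the string.
The match spans [4:9] → "'zdw'".

(4, 9)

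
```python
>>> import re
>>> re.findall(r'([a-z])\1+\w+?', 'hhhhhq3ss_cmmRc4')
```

['h', 's', 'm']

After group 1 captures some text, `\1` only succeeds where that same text appears again.
Scanning left to right: at [0:6] match 'hhhhhq', group 1 = 'h'; at [7:10] match 'ss_', group 1 = 's'; at [11:14] match 'mmR', group 1 = 'm'.
`findall` collects group 1 from each match (3 total).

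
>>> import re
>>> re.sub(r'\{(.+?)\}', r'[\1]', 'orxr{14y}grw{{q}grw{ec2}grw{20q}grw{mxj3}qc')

'orxr[14y]grw[{q]grw[ec2]grw[20q]grw[mxj3]qc'

The `?` after the quantifier makes it lazy — it takes as little as possible before letting the rest of the pattern try.
The replacement refers to a captured group, so each match is rewritten using its own captured text.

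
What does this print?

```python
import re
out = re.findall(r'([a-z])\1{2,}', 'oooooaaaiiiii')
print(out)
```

['o', 'a', 'i']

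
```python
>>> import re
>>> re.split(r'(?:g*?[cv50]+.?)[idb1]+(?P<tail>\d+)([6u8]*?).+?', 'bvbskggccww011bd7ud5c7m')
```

['bvbskggccww', '7', '', 'd5c7m']

This matches zero or more of a literal 'g' (lazy), then one or more of one of [cv50], then optionally any character (non-capturing group); then one or more of one of [idb1]; then one or more of a digit (captured as 'tail'); then zero or more of one of [6u8] (lazy) (captured); then one or more of any character (lazy).
Because the quantifier is non-greedy, it stops expanding at the earliest point where the rest of the pattern can succeed.
Matches to split on: at [11:18] → '011bd7u'.
`re.split` interleaves the captured-group text with the surrounding fragments.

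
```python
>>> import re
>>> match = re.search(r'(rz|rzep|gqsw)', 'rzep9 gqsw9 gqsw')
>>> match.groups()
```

('rz',)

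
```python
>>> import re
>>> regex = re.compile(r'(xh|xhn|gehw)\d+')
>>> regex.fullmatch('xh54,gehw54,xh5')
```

None

`fullmatch` succeeds only if the pattern covers the string from start to end.
Here the pattern can't cover the whole string, so the call returns None.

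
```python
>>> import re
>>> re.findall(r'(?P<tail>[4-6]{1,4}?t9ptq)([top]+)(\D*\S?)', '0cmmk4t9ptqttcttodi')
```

[('4t9ptq', 'tt', 'cttodi')]

Pattern: 1 to 4 of a character in [4-6] (lazy), then the literal 't9', then the literal 'ptq' (captured as 'tail'); then one or more of one of [top] (captured); then zero or more of a non-digit, then optionally a non-whitespace character (captured).
Scanning left to right: at [5:19] match '4t9ptqttcttodi', groups = ('4t9ptq', 'tt', 'cttodi').
3 groups means the one result is a tuple of 3 captured strings — 1 here.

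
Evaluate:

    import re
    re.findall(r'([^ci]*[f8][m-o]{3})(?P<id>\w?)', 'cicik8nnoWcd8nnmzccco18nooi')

[('k8nno', 'W'), ('d8nnm', 'z'), ('o18noo', 'i')]

This matches zero or more of any character except [ci], then one of [f8], then exactly 3 of a character in [m-o] (captured); then optionally a word character (captured as 'id').
Matches: at [4:10] match 'k8nnoW', groups = ('k8nno', 'W'); at [11:17] match 'd8nnmz', groups = ('d8nnm', 'z'); at [20:27] match 'o18nooi', groups = ('o18noo', 'i').
Multiple groups make `findall` return tuples — one 2-tuple for each match.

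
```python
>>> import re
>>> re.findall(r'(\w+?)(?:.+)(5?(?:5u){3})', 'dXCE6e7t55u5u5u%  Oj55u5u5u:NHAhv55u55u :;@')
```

[('d', '5u5u5u')]

This matches one or more of a word character (lazy) (captured); then one or more of any character (non-capturing group); then optionally a literal '5', then the literal '5u' repeated 3 times (captured).
The `?` after the quantifier makes it lazy — it takes as little as possible before letting the rest of the pattern try.
Matches: at [0:27] match 'dXCE6e7t55u5u5u%  Oj55u5u5u', groups = ('d', '5u5u5u').
With 2 capturing groups, `findall` returns a 2-tuple per match.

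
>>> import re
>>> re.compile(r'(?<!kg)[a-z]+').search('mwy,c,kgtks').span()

(0, 3)

Because the assertion is negative and zero-width, positions next to the forbidden text are skipped.
Unlike `match`, `search` isn't anchored — it looks for the pattern anywhere in the string.
The match spans [0:3] → 'mwy'.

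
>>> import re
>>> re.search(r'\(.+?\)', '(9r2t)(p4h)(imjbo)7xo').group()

The match spans [0:6] → '(9r2t)'.

'(9r2t)'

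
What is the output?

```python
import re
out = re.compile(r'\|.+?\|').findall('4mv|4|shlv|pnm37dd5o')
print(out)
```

With the lazy modifier that quantifier settles for the fewest repetitions that let the rest of the pattern succeed (the atoms after it are unaffected and can still be greedy).
Walking the string: at [3:6] → '|4|'.
No capturing groups, so `findall` returns the 1 full match string.

['|4|']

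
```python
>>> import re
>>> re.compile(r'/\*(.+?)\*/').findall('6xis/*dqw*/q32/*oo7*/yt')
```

['dqw', 'oo7']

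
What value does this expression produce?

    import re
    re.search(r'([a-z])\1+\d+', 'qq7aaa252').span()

The backreference `\1` re-matches whatever the first group consumed, character for character.
`re.search` scans for the first position where the pattern succeeds.
The match spans [0:3] → 'qq7'.
Captured: group 1 = 'q'.

(0, 3)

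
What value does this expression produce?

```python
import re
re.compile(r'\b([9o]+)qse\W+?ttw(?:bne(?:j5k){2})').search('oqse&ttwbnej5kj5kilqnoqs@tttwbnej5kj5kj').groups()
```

('o',)

The match spans [0:17] → 'oqse&ttwbnej5kj5k'.
Captured: group 1 = 'o'.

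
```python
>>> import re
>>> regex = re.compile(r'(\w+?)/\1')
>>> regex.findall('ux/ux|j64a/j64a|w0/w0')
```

['ux', 'j64a', 'w0']

`\1` has to match the exact text group 1 already captured.
Matches: at [0:5] match 'ux/ux', group 1 = 'ux'; at [6:15] match 'j64a/j64a', group 1 = 'j64a'; at [16:21] match 'w0/w0', group 1 = 'w0'.
With a single group, `findall` returns only what that group captured — 3 items.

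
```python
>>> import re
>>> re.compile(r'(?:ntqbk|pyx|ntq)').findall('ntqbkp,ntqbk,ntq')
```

['ntqbk', 'ntqbk', 'ntq']

Branches in `(...|...)` are attempted left-to-right; the first branch that allows the whole pattern to succeed is taken.
Since nothing is captured, `findall` lists the 3 matched substrings directly.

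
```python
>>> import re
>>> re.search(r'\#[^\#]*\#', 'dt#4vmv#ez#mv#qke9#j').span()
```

(2, 8)

The match spans [2:8] → '#4vmv#'.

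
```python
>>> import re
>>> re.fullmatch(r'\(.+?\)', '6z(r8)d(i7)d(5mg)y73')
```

None

`re.fullmatch` requires the pattern to consume the entire string.
Here the pattern can't cover the whole string, so the call returns None.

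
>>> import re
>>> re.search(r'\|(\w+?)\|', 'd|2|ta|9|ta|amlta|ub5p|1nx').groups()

`re.search` scans for the first position where the pattern succeeds.
The match spans [1:4] → '|2|'.
Captured: group 1 = '2'.

('2',)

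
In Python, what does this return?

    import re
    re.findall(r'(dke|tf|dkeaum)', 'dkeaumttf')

['dke', 'tf']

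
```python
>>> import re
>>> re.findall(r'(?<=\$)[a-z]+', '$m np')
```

['m']

Lookahead/lookbehind check context without consuming it, so the matched span excludes the asserted characters.
Walking the string: at [1:2] → 'm'.
With no groups in the pattern, `findall` gives back each whole match — 1 here.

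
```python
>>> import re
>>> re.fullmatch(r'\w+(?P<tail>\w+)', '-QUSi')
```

None

For `fullmatch`, every character of the input must be accounted for by the pattern.
Here the pattern can't cover the whole string, so the call returns None.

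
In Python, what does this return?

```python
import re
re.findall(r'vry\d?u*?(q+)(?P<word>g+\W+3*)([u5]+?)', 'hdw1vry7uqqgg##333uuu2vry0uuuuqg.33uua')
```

[('qq', 'gg##333', 'u'), ('q', 'g.33', 'u')]

Pattern: the literal 'vry', then optionally a digit, then zero or more of the literal 'u' (lazy); then one or more of a literal 'q' (captured); then one or more of a literal 'g', then one or more of a non-word character, then zero or more of the literal '3' (captured as 'word'); then one or more of one of [u5] (lazy) (captured).
Scanning left to right: at [4:19] match 'vry7uqqgg##333u', groups = ('qq', 'gg##333', 'u'); at [22:36] match 'vry0uuuuqg.33u', groups = ('q', 'g.33', 'u').
Multiple groups make `findall` return tuples — one 3-tuple for each match.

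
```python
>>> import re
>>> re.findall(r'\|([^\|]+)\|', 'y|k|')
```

['k']

Because there's exactly one group, `findall` drops the full match and keeps group 1 from the one hit.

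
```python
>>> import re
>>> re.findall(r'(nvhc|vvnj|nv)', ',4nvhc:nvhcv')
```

['nvhc', 'nvhc']

Alternation tries branches left to right and keeps the first one that lets the overall match succeed at that position.
Matches: at [2:6] match 'nvhc', group 1 = 'nvhc'; at [7:11] match 'nvhc', group 1 = 'nvhc'.
One capturing group, so `findall` returns just the captured substring from each match — 2 in all.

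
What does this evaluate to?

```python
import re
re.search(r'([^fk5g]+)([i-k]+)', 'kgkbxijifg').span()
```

(3, 8)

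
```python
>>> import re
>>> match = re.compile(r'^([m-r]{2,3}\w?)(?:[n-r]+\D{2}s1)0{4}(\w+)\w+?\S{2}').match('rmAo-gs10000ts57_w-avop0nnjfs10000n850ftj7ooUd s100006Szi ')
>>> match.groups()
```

('rmA', 'ts57_')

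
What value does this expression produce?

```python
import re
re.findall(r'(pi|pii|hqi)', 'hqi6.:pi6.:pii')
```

['hqi', 'pi', 'pi']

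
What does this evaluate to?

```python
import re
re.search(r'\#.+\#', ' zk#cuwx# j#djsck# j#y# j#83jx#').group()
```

The match spans [3:31] → '#cuwx# j#djsck# j#y# j#83jx#'.

'#cuwx# j#djsck# j#y# j#83jx#'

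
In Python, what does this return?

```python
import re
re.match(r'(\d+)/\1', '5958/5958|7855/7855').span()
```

A backreference is literal: `\1` must see the identical characters the first group matched.
`re.match` won't scan ahead — the pattern has to work from the very first character.
The match spans [0:9] → '5958/5958'.
Captured: group 1 = '5958'.

(0, 9)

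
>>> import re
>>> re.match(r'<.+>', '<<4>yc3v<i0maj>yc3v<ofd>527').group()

`match` is anchored at position 0; if the pattern doesn't fit there, it returns None.
The match spans [0:24] → '<<4>yc3v<i0maj>yc3v<ofd>'.

'<<4>yc3v<i0maj>yc3v<ofd>'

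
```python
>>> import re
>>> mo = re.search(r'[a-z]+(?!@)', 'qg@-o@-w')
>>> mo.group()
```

'q'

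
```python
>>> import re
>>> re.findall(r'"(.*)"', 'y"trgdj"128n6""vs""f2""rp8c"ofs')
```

Scanning left to right: at [1:28] match '"trgdj"128n6""vs""f2""rp8c"', group 1 = 'trgdj"128n6""vs""f2""rp8c'.
With a single group, `findall` returns only what that group captured — 1 item.

['trgdj"128n6""vs""f2""rp8c']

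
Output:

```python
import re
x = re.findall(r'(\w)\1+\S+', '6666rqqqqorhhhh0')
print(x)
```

['6']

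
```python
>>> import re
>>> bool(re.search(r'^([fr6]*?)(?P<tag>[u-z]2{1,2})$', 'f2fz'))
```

The pattern matches anchored at the start of the string; then zero or more of one of [fr6] (lazy) (captured); then a character in [u-z], then 1 to 2 of a literal '2' (captured as 'tag'); then anchored at the end.
Here the pattern never matches, so the call returns None, and `bool(None)` is False.

False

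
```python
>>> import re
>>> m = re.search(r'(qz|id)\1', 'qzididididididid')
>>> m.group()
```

`\1` is not a pattern — it's the concrete string captured by group 1, re-applied verbatim.
`search` walks the string left to right and returns the first match it finds.
The match spans [2:6] → 'idid'.
Captured: group 1 = 'id'.

'idid'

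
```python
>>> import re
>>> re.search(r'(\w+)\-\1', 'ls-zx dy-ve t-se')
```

`\1` is not a pattern — it's the concrete string captured by group 1, re-applied verbatim.
Unlike `match`, `search` isn't anchored — it looks for the pattern anywhere in the string.
Here nothing in the string fits, so the call returns None.

None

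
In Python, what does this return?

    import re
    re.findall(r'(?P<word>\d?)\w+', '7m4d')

['7']

Because there's exactly one group, `findall` drops the full match and keeps group 1 from the one hit.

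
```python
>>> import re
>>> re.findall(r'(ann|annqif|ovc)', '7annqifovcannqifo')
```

['ann', 'ovc', 'ann']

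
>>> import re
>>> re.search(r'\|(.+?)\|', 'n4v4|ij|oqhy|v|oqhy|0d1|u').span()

The match spans [4:8] → '|ij|'.

(4, 8)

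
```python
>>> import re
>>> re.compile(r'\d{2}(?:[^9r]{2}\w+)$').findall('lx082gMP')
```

No capturing groups, so `findall` returns the 1 full match string.

['082gMP']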